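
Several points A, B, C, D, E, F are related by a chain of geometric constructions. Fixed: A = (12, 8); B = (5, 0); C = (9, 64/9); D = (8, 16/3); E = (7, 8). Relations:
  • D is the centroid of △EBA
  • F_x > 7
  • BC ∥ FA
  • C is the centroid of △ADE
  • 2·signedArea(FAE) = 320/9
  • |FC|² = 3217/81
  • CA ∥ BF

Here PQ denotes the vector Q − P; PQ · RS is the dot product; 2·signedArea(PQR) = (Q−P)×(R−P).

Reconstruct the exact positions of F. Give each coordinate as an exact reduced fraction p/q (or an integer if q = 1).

1. F_x = 8  [BC ∥ FA ∩ CA ∥ BF]
2. F_y = 8/9  [BC ∥ FA ∩ CA ∥ BF]
   → F = (8, 8/9)

F = (8, 8/9)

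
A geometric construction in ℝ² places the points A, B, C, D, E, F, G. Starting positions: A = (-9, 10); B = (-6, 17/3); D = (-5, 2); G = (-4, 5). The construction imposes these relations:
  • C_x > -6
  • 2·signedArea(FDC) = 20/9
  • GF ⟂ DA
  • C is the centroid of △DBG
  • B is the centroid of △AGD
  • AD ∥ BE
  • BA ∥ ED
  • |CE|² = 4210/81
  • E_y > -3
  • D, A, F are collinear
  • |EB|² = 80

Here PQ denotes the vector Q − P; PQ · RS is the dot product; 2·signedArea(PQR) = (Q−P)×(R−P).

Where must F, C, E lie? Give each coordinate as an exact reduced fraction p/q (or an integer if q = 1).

C = (-5, 38/9)
E = (-2, -7/3)
F = (-6, 4)

1. F_x = -6  [D, A, F are collinear ∩ GF ⟂ DA]
2. F_y = 4  [D, A, F are collinear ∩ GF ⟂ DA]
   → F = (-6, 4)
3. C_x = -5  [C is the centroid of △DBG]
4. C_y = 38/9  [C is the centroid of △DBG]
   → C = (-5, 38/9)
5. E_x = -2  [BA ∥ ED ∩ AD ∥ BE]
6. E_y = -7/3  [BA ∥ ED ∩ AD ∥ BE]
   → E = (-2, -7/3)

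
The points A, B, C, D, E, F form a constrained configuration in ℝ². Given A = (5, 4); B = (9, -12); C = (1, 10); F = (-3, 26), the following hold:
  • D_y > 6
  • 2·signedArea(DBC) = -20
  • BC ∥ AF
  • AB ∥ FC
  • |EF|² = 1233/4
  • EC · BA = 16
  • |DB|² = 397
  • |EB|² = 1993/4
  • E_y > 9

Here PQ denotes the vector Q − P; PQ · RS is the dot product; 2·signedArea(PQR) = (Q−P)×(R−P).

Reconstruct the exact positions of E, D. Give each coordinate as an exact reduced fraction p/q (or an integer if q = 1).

D = (3, 7)
E = (3, 19/2)

1. E_x = 3  [line 4·x + -16·y + 140 = 0 ∩ |EF|² = 1233/4]
2. E_y = 19/2  [line 4·x + -16·y + 140 = 0 ∩ |EF|² = 1233/4]
   → E = (3, 19/2)
3. D_x = 3  [line -22·x + -8·y + 122 = 0 ∩ |DB|² = 397]
4. D_y = 7  [line -22·x + -8·y + 122 = 0 ∩ |DB|² = 397]
   → D = (3, 7)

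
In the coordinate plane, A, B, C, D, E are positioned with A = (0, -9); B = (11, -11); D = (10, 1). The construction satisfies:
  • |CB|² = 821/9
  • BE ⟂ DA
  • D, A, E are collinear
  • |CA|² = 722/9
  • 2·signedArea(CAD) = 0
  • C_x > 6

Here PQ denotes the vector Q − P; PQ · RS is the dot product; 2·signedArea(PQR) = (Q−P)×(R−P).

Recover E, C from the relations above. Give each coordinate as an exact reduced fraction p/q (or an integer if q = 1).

C = (19/3, -8/3)
E = (9/2, -9/2)

1. E_x = 9/2  [D, A, E are collinear ∩ BE ⟂ DA]
2. E_y = -9/2  [D, A, E are collinear ∩ BE ⟂ DA]
   → E = (9/2, -9/2)
3. C_x = 19/3  [line -10·x + 10·y + 90 = 0 ∩ |CA|² = 722/9]
4. C_y = -8/3  [line -10·x + 10·y + 90 = 0 ∩ |CA|² = 722/9]
   → C = (19/3, -8/3)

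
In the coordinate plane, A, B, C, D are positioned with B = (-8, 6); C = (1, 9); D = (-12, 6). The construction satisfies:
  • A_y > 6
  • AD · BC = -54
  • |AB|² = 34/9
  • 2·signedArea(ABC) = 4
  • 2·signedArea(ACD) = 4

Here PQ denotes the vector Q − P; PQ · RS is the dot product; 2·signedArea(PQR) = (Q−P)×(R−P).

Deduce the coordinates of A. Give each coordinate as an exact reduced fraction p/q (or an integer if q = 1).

A = (-19/3, 7)

1. A_x = -19/3  [2·signedArea(ABC) = 4 ∩ AD · BC = -54]
2. A_y = 7  [2·signedArea(ABC) = 4 ∩ AD · BC = -54]
   → A = (-19/3, 7)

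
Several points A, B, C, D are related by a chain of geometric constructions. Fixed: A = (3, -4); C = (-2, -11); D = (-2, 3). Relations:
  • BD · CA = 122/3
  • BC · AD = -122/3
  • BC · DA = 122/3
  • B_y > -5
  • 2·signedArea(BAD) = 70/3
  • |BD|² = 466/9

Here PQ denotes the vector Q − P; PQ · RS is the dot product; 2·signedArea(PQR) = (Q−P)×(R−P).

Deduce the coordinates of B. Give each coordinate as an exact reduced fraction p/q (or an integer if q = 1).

B = (-1/3, -4)

1. B_x = -1/3  [BC · DA = 122/3 ∩ BD · CA = 122/3]
2. B_y = -4  [BC · DA = 122/3 ∩ BD · CA = 122/3]
   → B = (-1/3, -4)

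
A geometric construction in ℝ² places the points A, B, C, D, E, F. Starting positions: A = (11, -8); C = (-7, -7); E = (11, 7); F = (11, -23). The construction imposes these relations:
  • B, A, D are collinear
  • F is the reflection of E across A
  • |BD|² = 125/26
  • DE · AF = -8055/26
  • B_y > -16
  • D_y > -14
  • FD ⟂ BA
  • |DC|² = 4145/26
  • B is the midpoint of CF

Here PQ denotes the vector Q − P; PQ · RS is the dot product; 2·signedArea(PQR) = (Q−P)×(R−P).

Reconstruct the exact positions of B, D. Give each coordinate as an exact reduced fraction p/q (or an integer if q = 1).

B = (2, -15)
D = (97/26, -355/26)

1. B_x = 2  [B is the midpoint of CF]
2. B_y = -15  [B is the midpoint of CF]
   → B = (2, -15)
3. D_x = 97/26  [B, A, D are collinear ∩ FD ⟂ BA]
4. D_y = -355/26  [B, A, D are collinear ∩ FD ⟂ BA]
   → D = (97/26, -355/26)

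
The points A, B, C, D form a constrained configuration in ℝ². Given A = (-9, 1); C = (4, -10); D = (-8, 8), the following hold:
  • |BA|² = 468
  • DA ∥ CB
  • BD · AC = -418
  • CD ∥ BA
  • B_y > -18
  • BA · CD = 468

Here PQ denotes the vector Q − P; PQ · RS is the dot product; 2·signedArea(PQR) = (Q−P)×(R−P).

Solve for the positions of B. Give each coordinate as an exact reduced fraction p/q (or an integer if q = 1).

B = (3, -17)

1. B_x = 3  [CD ∥ BA ∩ DA ∥ CB]
2. B_y = -17  [CD ∥ BA ∩ DA ∥ CB]
   → B = (3, -17)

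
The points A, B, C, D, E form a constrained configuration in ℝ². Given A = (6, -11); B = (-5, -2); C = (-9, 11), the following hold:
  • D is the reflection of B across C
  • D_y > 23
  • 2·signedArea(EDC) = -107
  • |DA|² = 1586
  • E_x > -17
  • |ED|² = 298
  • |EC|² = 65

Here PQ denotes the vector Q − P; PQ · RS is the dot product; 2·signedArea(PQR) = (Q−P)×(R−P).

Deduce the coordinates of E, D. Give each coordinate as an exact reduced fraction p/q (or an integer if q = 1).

1. D_x = -13  [D is the reflection of B across C]
2. D_y = 24  [D is the reflection of B across C]
   → D = (-13, 24)
3. E_x = -16  [line 13·x + 4·y + 180 = 0 ∩ |EC|² = 65]
4. E_y = 7  [line 13·x + 4·y + 180 = 0 ∩ |EC|² = 65]
   → E = (-16, 7)

D = (-13, 24)
E = (-16, 7)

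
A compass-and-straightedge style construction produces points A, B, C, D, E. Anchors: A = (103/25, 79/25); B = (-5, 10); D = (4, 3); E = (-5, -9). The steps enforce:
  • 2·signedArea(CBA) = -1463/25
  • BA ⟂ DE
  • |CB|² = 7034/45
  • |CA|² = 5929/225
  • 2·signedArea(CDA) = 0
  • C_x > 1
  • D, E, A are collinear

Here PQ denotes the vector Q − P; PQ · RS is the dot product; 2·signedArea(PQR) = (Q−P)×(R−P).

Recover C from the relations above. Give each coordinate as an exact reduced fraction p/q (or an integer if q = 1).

1. C_x = 26/25  [2·signedArea(CDA) = 0 ∩ 2·signedArea(CBA) = -1463/25]
2. C_y = -71/75  [2·signedArea(CDA) = 0 ∩ 2·signedArea(CBA) = -1463/25]
   → C = (26/25, -71/75)

C = (26/25, -71/75)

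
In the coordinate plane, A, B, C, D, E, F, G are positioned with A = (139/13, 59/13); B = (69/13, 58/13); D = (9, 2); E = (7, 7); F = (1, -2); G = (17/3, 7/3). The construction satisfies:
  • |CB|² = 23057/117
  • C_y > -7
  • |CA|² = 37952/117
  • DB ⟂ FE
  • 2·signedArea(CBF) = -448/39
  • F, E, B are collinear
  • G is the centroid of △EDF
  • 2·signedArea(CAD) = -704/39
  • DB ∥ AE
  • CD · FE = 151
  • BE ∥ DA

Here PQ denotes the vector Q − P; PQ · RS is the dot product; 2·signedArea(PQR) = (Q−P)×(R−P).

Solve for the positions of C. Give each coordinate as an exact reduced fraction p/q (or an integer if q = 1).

1. C_x = -11/3  [2·signedArea(CAD) = -704/39 ∩ CD · FE = 151]
2. C_y = -19/3  [2·signedArea(CAD) = -704/39 ∩ CD · FE = 151]
   → C = (-11/3, -19/3)

C = (-11/3, -19/3)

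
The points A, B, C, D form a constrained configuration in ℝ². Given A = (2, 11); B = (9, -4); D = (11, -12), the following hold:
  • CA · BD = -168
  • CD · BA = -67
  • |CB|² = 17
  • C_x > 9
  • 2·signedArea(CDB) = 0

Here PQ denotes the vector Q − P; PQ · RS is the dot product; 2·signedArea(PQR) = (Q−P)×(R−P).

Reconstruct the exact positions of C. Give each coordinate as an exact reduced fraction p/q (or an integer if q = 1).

1. C_x = 10  [2·signedArea(CDB) = 0 ∩ CD · BA = -67]
2. C_y = -8  [2·signedArea(CDB) = 0 ∩ CD · BA = -67]
   → C = (10, -8)

C = (10, -8)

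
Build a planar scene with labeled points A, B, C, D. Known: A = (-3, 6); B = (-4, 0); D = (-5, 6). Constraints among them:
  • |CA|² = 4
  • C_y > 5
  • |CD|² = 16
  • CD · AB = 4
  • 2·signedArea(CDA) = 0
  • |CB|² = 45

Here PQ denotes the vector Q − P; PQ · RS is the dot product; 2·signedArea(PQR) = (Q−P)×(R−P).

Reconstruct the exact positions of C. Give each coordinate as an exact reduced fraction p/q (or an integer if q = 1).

1. C_x = -1  [2·signedArea(CDA) = 0 ∩ CD · AB = 4]
2. C_y = 6  [2·signedArea(CDA) = 0 ∩ CD · AB = 4]
   → C = (-1, 6)

C = (-1, 6)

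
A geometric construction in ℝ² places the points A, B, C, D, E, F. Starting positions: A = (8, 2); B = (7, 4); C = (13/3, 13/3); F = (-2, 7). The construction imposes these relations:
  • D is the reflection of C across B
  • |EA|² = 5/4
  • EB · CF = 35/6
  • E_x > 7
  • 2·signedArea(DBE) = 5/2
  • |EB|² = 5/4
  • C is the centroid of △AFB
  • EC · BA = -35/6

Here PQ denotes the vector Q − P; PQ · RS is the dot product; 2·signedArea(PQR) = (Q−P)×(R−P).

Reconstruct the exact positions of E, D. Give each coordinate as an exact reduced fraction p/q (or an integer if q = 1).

1. E_x = 15/2  [EC · BA = -35/6 ∩ EB · CF = 35/6]
2. E_y = 3  [EC · BA = -35/6 ∩ EB · CF = 35/6]
   → E = (15/2, 3)
3. D_x = 29/3  [D is the reflection of C across B]
4. D_y = 11/3  [D is the reflection of C across B]
   → D = (29/3, 11/3)

D = (29/3, 11/3)
E = (15/2, 3)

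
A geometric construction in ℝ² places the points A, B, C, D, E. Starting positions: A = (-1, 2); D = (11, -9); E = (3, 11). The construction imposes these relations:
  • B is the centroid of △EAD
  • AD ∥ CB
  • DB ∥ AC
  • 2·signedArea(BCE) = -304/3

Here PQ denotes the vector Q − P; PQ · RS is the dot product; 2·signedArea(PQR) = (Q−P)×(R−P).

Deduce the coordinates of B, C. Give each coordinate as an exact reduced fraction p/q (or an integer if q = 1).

1. B_x = 13/3  [B is the centroid of △EAD]
2. B_y = 4/3  [B is the centroid of △EAD]
   → B = (13/3, 4/3)
3. C_x = -23/3  [AD ∥ CB ∩ DB ∥ AC]
4. C_y = 37/3  [AD ∥ CB ∩ DB ∥ AC]
   → C = (-23/3, 37/3)

B = (13/3, 4/3)
C = (-23/3, 37/3)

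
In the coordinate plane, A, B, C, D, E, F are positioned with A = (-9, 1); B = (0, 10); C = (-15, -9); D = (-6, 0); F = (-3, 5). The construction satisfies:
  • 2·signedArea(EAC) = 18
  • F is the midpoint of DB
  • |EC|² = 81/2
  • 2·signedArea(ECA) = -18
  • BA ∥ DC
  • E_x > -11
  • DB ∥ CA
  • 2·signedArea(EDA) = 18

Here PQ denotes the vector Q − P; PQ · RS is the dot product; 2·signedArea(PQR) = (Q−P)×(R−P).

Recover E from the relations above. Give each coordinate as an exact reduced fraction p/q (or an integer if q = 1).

E = (-21/2, -9/2)

1. E_x = -21/2  [2·signedArea(ECA) = -18 ∩ 2·signedArea(EDA) = 18]
2. E_y = -9/2  [2·signedArea(ECA) = -18 ∩ 2·signedArea(EDA) = 18]
   → E = (-21/2, -9/2)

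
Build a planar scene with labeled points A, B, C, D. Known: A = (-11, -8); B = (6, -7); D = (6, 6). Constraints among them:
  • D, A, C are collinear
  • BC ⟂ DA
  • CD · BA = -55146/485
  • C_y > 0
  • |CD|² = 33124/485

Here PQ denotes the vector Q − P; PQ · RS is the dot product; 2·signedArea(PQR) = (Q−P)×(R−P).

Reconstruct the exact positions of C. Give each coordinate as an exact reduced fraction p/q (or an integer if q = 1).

1. C_x = -184/485  [D, A, C are collinear ∩ BC ⟂ DA]
2. C_y = 362/485  [D, A, C are collinear ∩ BC ⟂ DA]
   → C = (-184/485, 362/485)

C = (-184/485, 362/485)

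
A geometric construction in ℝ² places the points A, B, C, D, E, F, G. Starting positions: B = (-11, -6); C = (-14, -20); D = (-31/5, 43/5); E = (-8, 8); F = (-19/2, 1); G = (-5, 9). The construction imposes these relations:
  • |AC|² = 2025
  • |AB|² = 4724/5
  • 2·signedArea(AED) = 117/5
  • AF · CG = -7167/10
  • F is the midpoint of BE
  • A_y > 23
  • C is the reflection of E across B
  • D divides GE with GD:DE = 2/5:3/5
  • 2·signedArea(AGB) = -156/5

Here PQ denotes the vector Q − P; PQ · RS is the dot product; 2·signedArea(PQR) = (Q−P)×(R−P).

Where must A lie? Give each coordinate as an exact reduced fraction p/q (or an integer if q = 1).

A = (-7/5, 116/5)

1. A_x = -7/5  [2·signedArea(AGB) = -156/5 ∩ 2·signedArea(AED) = 117/5]
2. A_y = 116/5  [2·signedArea(AGB) = -156/5 ∩ 2·signedArea(AED) = 117/5]
   → A = (-7/5, 116/5)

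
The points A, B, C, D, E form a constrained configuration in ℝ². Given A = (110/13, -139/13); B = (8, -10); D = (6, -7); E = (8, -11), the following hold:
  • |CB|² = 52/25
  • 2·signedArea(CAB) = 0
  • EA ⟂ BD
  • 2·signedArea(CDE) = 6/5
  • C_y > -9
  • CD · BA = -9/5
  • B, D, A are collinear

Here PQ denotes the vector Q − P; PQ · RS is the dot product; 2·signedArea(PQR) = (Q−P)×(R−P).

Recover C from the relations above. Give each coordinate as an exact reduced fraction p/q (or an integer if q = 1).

1. C_x = 36/5  [2·signedArea(CAB) = 0 ∩ CD · BA = -9/5]
2. C_y = -44/5  [2·signedArea(CAB) = 0 ∩ CD · BA = -9/5]
   → C = (36/5, -44/5)

C = (36/5, -44/5)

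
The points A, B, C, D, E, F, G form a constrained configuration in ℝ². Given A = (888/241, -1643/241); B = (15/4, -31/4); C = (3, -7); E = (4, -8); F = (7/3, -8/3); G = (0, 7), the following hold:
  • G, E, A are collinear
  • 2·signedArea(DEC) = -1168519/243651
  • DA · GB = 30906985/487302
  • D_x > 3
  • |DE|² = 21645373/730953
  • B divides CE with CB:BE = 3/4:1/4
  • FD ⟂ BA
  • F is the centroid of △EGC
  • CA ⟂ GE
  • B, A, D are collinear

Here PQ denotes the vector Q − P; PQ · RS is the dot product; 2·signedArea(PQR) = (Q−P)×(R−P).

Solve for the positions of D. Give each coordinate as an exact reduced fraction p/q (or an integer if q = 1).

1. D_x = 275211/81217  [B, A, D are collinear ∩ FD ⟂ BA]
2. D_y = -631718/243651  [B, A, D are collinear ∩ FD ⟂ BA]
   → D = (275211/81217, -631718/243651)

D = (275211/81217, -631718/243651)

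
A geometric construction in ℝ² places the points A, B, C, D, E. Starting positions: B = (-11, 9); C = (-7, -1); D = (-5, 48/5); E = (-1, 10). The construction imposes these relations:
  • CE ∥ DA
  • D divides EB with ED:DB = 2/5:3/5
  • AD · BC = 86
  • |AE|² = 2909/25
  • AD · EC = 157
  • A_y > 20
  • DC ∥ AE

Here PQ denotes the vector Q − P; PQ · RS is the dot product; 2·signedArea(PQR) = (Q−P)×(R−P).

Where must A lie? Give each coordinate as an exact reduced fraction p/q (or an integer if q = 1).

A = (1, 103/5)

1. A_x = 1  [DC ∥ AE ∩ CE ∥ DA]
2. A_y = 103/5  [DC ∥ AE ∩ CE ∥ DA]
   → A = (1, 103/5)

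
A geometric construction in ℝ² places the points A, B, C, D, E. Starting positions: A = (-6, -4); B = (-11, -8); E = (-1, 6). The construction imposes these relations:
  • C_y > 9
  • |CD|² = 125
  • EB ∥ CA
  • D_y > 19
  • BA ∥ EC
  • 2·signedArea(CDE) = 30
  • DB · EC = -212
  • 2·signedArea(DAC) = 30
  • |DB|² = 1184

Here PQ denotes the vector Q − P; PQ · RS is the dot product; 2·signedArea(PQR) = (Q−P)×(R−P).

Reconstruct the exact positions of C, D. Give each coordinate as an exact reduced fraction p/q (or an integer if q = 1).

1. C_x = 4  [EB ∥ CA ∩ BA ∥ EC]
2. C_y = 10  [EB ∥ CA ∩ BA ∥ EC]
   → C = (4, 10)
3. D_x = 9  [DB · EC = -212 ∩ 2·signedArea(CDE) = 30]
4. D_y = 20  [DB · EC = -212 ∩ 2·signedArea(CDE) = 30]
   → D = (9, 20)

C = (4, 10)
D = (9, 20)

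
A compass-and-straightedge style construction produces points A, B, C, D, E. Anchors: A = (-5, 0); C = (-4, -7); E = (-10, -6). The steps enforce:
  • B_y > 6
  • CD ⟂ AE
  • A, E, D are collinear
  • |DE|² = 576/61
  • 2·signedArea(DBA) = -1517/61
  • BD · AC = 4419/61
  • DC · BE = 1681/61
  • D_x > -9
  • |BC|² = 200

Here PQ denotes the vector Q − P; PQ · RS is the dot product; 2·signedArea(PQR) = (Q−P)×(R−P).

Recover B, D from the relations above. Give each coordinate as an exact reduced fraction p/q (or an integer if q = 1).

B = (-6, 7)
D = (-490/61, -222/61)

1. D_x = -490/61  [A, E, D are collinear ∩ CD ⟂ AE]
2. D_y = -222/61  [A, E, D are collinear ∩ CD ⟂ AE]
   → D = (-490/61, -222/61)
3. B_x = -6  [BD · AC = 4419/61 ∩ DC · BE = 1681/61]
4. B_y = 7  [BD · AC = 4419/61 ∩ DC · BE = 1681/61]
   → B = (-6, 7)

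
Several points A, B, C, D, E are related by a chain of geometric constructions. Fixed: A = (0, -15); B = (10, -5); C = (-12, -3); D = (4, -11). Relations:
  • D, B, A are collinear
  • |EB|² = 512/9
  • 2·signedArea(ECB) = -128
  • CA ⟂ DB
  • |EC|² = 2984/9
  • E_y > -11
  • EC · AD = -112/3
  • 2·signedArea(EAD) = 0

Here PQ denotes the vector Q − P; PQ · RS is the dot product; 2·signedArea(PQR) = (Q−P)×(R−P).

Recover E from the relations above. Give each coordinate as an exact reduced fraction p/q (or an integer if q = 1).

E = (14/3, -31/3)

1. E_x = 14/3  [2·signedArea(EAD) = 0 ∩ 2·signedArea(ECB) = -128]
2. E_y = -31/3  [2·signedArea(EAD) = 0 ∩ 2·signedArea(ECB) = -128]
   → E = (14/3, -31/3)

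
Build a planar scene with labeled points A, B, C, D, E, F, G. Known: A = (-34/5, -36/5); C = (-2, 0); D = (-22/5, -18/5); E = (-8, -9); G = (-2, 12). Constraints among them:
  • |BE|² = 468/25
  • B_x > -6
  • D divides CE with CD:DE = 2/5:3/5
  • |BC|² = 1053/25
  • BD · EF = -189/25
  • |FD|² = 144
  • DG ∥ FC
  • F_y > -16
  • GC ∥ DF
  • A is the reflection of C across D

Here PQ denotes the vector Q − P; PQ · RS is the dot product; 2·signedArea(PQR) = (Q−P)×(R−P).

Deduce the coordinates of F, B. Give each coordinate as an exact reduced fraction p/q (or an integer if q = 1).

1. F_x = -22/5  [DG ∥ FC ∩ GC ∥ DF]
2. F_y = -78/5  [DG ∥ FC ∩ GC ∥ DF]
   → F = (-22/5, -78/5)
3. B_x = -28/5  [line -18/5·x + 33/5·y + 387/25 = 0 ∩ |BE|² = 468/25]
4. B_y = -27/5  [line -18/5·x + 33/5·y + 387/25 = 0 ∩ |BE|² = 468/25]
   → B = (-28/5, -27/5)

B = (-28/5, -27/5)
F = (-22/5, -78/5)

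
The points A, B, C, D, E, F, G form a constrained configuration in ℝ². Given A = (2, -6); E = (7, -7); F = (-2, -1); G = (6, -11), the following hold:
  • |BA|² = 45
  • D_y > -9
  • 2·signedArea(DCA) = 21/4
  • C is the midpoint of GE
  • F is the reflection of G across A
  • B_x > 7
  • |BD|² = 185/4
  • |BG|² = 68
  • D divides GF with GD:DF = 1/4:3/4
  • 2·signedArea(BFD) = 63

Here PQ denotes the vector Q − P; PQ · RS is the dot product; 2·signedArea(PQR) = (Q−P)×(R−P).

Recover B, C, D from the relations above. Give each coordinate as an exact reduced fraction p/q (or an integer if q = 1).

B = (8, -3)
C = (13/2, -9)
D = (4, -17/2)

1. C_x = 13/2  [C is the midpoint of GE]
2. C_y = -9  [C is the midpoint of GE]
   → C = (13/2, -9)
3. D_x = 4  [D divides GF with GD:DF = 1/4:3/4]
4. D_y = -17/2  [D divides GF with GD:DF = 1/4:3/4]
   → D = (4, -17/2)
5. B_x = 8  [line 15/2·x + 6·y + -42 = 0 ∩ |BA|² = 45]
6. B_y = -3  [line 15/2·x + 6·y + -42 = 0 ∩ |BA|² = 45]
   → B = (8, -3)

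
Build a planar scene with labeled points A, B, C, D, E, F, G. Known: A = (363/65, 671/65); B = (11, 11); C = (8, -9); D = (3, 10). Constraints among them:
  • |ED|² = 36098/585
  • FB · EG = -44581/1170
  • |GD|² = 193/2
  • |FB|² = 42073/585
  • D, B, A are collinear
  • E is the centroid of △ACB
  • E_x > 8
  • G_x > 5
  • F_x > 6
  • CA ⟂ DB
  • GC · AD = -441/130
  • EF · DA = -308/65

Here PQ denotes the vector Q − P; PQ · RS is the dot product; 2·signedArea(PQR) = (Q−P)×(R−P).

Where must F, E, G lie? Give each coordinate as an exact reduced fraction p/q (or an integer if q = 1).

E = (1598/195, 267/65)
F = (1246/195, 757/195)
G = (11/2, 1/2)

1. E_x = 1598/195  [E is the centroid of △ACB]
2. E_y = 267/65  [E is the centroid of △ACB]
   → E = (1598/195, 267/65)
3. G_x = 11/2  [line 168/65·x + 21/65·y + -1869/130 = 0 ∩ |GD|² = 193/2]
4. G_y = 1/2  [line 168/65·x + 21/65·y + -1869/130 = 0 ∩ |GD|² = 193/2]
   → G = (11/2, 1/2)
5. F_x = 1246/195  [FB · EG = -44581/1170 ∩ EF · DA = -308/65]
6. F_y = 757/195  [FB · EG = -44581/1170 ∩ EF · DA = -308/65]
   → F = (1246/195, 757/195)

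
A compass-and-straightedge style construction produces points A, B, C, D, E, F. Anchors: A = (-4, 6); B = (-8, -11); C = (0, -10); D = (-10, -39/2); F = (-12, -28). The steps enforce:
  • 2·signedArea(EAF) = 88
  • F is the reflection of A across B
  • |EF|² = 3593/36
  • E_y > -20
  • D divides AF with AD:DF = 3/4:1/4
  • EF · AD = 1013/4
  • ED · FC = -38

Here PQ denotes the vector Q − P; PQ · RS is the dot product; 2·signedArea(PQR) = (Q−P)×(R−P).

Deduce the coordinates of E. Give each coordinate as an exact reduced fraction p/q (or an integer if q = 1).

E = (-22/3, -115/6)

1. E_x = -22/3  [2·signedArea(EAF) = 88 ∩ ED · FC = -38]
2. E_y = -115/6  [2·signedArea(EAF) = 88 ∩ ED · FC = -38]
   → E = (-22/3, -115/6)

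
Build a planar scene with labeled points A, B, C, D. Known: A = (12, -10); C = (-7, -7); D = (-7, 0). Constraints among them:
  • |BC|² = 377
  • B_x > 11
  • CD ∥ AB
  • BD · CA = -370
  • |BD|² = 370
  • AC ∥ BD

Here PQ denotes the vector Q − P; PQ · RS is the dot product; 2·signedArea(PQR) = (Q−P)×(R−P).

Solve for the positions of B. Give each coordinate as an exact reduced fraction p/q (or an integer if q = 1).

B = (12, -3)

1. B_x = 12  [AC ∥ BD ∩ CD ∥ AB]
2. B_y = -3  [AC ∥ BD ∩ CD ∥ AB]
   → B = (12, -3)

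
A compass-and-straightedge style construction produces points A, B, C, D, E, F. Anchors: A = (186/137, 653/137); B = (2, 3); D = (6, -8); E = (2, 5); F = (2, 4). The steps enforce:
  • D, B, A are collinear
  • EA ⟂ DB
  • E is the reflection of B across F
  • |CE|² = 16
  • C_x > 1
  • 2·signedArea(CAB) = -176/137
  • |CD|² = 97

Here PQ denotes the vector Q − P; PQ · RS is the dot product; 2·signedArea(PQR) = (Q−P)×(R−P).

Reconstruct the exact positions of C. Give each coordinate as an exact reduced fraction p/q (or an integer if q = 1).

1. C_x = 2  [line 242/137·x + 88/137·y + -572/137 = 0 ∩ |CE|² = 16]
2. C_y = 1  [line 242/137·x + 88/137·y + -572/137 = 0 ∩ |CE|² = 16]
   → C = (2, 1)

C = (2, 1)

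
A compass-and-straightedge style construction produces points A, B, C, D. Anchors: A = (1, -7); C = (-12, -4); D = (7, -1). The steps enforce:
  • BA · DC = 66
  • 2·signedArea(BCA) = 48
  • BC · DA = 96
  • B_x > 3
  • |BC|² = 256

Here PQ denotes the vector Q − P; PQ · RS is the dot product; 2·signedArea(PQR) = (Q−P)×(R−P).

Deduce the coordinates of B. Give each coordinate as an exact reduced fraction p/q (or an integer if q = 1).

B = (4, -4)

1. B_x = 4  [2·signedArea(BCA) = 48 ∩ BC · DA = 96]
2. B_y = -4  [2·signedArea(BCA) = 48 ∩ BC · DA = 96]
   → B = (4, -4)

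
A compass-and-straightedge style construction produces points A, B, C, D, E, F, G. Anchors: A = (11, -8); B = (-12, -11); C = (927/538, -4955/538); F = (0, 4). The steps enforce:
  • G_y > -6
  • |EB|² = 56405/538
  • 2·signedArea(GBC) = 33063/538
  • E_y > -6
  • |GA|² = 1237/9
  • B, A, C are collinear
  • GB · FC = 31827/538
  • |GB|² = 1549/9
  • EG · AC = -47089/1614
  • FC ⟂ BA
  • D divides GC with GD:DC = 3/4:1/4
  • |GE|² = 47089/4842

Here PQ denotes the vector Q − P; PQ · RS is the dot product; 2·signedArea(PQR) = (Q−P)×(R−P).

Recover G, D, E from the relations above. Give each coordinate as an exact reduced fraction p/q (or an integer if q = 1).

1. G_x = -1/3  [line -927/538·x + 7107/538·y + 17613/269 = 0 ∩ |GB|² = 1549/9]
2. G_y = -5  [line -927/538·x + 7107/538·y + 17613/269 = 0 ∩ |GB|² = 1549/9]
   → G = (-1/3, -5)
3. D_x = 7805/6456  [D divides GC with GD:DC = 3/4:1/4]
4. D_y = -17555/2152  [D divides GC with GD:DC = 3/4:1/4]
   → D = (7805/6456, -17555/2152)
5. E_x = -1843/538  [line 4991/538·x + 651/538·y + 20615/538 = 0 ∩ |EB|² = 56405/538]
6. E_y = -2907/538  [line 4991/538·x + 651/538·y + 20615/538 = 0 ∩ |EB|² = 56405/538]
   → E = (-1843/538, -2907/538)

D = (7805/6456, -17555/2152)
E = (-1843/538, -2907/538)
G = (-1/3, -5)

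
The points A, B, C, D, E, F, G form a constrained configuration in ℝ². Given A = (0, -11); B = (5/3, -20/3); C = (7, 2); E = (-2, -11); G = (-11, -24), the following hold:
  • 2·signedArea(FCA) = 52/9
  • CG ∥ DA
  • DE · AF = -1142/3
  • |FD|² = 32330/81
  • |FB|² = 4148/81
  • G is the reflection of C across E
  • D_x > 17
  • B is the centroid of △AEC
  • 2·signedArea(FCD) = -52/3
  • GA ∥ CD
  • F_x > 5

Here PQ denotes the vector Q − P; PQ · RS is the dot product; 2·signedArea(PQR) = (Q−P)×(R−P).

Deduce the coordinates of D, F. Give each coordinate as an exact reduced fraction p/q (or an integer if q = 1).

D = (18, 15)
F = (53/9, -8/9)

1. D_x = 18  [CG ∥ DA ∩ GA ∥ CD]
2. D_y = 15  [CG ∥ DA ∩ GA ∥ CD]
   → D = (18, 15)
3. F_x = 53/9  [2·signedArea(FCA) = 52/9 ∩ 2·signedArea(FCD) = -52/3]
4. F_y = -8/9  [2·signedArea(FCA) = 52/9 ∩ 2·signedArea(FCD) = -52/3]
   → F = (53/9, -8/9)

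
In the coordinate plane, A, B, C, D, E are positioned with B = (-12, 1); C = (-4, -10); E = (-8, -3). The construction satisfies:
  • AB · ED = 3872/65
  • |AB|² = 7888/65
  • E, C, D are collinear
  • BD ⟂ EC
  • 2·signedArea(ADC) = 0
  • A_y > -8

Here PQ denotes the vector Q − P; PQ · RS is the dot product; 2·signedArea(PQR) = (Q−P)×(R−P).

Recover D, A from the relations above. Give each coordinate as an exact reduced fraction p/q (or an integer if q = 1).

A = (-344/65, -503/65)
D = (-696/65, 113/65)

1. D_x = -696/65  [E, C, D are collinear ∩ BD ⟂ EC]
2. D_y = 113/65  [E, C, D are collinear ∩ BD ⟂ EC]
   → D = (-696/65, 113/65)
3. A_x = -344/65  [2·signedArea(ADC) = 0 ∩ AB · ED = 3872/65]
4. A_y = -503/65  [2·signedArea(ADC) = 0 ∩ AB · ED = 3872/65]
   → A = (-344/65, -503/65)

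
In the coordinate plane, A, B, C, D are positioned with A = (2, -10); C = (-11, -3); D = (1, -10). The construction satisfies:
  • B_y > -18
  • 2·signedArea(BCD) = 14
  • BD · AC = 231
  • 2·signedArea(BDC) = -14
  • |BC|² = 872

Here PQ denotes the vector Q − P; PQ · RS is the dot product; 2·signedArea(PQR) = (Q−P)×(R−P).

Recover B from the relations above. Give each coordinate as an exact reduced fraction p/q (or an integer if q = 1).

B = (15, -17)

1. B_x = 15  [2·signedArea(BDC) = -14 ∩ BD · AC = 231]
2. B_y = -17  [2·signedArea(BDC) = -14 ∩ BD · AC = 231]
   → B = (15, -17)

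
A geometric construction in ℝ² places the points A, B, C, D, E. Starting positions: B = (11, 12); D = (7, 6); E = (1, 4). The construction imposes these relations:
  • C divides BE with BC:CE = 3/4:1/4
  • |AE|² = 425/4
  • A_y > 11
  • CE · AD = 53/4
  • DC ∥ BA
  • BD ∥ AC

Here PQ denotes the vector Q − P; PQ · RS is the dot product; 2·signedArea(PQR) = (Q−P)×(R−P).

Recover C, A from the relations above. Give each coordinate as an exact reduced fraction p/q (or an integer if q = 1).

1. C_x = 7/2  [C divides BE with BC:CE = 3/4:1/4]
2. C_y = 6  [C divides BE with BC:CE = 3/4:1/4]
   → C = (7/2, 6)
3. A_x = 15/2  [BD ∥ AC ∩ DC ∥ BA]
4. A_y = 12  [BD ∥ AC ∩ DC ∥ BA]
   → A = (15/2, 12)

A = (15/2, 12)
C = (7/2, 6)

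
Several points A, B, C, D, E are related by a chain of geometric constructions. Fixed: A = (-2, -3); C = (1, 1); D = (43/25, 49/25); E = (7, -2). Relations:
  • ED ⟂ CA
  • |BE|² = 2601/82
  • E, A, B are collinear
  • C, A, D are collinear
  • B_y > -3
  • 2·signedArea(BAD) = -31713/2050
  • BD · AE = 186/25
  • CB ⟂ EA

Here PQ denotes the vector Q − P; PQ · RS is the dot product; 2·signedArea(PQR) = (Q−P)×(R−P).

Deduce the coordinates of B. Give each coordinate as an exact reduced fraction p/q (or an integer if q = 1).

1. B_x = 115/82  [E, A, B are collinear ∩ CB ⟂ EA]
2. B_y = -215/82  [E, A, B are collinear ∩ CB ⟂ EA]
   → B = (115/82, -215/82)

B = (115/82, -215/82)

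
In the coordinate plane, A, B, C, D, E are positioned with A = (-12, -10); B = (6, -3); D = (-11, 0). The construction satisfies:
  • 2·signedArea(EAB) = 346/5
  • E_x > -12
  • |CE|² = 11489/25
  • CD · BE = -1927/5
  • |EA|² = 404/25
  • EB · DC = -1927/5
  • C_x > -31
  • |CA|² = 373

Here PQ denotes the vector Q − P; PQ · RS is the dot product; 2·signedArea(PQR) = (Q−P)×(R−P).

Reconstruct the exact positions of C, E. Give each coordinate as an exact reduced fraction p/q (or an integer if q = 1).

C = (-30, -17)
E = (-58/5, -6)

1. E_x = -58/5  [line -7·x + 18·y + 134/5 = 0 ∩ |EA|² = 404/25]
2. E_y = -6  [line -7·x + 18·y + 134/5 = 0 ∩ |EA|² = 404/25]
   → E = (-58/5, -6)
3. C_x = -30  [line 88/5·x + 3·y + 579 = 0 ∩ |CE|² = 11489/25]
4. C_y = -17  [line 88/5·x + 3·y + 579 = 0 ∩ |CE|² = 11489/25]
   → C = (-30, -17)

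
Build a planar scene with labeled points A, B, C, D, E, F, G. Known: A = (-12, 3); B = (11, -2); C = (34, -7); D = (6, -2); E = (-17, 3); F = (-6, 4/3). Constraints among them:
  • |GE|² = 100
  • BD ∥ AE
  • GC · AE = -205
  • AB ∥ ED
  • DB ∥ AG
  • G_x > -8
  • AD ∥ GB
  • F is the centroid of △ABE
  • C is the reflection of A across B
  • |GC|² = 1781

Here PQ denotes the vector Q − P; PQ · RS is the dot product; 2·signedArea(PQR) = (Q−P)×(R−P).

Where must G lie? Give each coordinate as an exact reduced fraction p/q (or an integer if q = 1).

G = (-7, 3)

1. G_x = -7  [AD ∥ GB ∩ DB ∥ AG]
2. G_y = 3  [AD ∥ GB ∩ DB ∥ AG]
   → G = (-7, 3)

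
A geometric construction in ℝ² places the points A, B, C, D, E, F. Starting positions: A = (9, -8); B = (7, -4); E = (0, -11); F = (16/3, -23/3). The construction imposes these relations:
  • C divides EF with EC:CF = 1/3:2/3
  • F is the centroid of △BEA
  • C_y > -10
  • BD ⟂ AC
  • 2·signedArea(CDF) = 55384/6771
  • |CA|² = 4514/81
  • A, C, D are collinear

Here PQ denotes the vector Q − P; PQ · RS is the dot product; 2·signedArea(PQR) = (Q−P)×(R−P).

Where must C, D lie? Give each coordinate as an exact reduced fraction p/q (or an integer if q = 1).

1. C_x = 16/9  [C divides EF with EC:CF = 1/3:2/3]
2. C_y = -89/9  [C divides EF with EC:CF = 1/3:2/3]
   → C = (16/9, -89/9)
3. D_x = 18298/2257  [A, C, D are collinear ∩ BD ⟂ AC]
4. D_y = -18583/2257  [A, C, D are collinear ∩ BD ⟂ AC]
   → D = (18298/2257, -18583/2257)

C = (16/9, -89/9)
D = (18298/2257, -18583/2257)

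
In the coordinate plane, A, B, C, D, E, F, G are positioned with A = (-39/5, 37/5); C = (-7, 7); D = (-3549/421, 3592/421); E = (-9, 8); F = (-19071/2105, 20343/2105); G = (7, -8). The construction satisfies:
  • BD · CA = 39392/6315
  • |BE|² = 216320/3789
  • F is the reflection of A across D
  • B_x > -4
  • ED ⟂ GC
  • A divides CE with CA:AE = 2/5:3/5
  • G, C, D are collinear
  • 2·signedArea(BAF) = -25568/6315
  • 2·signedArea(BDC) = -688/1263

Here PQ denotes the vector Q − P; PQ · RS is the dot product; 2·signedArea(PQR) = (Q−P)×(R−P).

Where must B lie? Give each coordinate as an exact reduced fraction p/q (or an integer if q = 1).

1. B_x = -4391/1263  [2·signedArea(BAF) = -25568/6315 ∩ 2·signedArea(BDC) = -688/1263]
2. B_y = 3592/1263  [2·signedArea(BAF) = -25568/6315 ∩ 2·signedArea(BDC) = -688/1263]
   → B = (-4391/1263, 3592/1263)

B = (-4391/1263, 3592/1263)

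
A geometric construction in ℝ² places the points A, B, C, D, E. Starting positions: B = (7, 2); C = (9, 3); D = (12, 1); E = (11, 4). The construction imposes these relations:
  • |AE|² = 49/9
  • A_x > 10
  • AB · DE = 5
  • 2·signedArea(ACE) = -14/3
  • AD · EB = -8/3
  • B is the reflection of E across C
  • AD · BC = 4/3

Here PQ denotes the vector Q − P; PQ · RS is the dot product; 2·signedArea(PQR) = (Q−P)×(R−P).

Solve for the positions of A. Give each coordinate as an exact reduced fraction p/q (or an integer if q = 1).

A = (11, 5/3)

1. A_x = 11  [2·signedArea(ACE) = -14/3 ∩ AD · EB = -8/3]
2. A_y = 5/3  [2·signedArea(ACE) = -14/3 ∩ AD · EB = -8/3]
   → A = (11, 5/3)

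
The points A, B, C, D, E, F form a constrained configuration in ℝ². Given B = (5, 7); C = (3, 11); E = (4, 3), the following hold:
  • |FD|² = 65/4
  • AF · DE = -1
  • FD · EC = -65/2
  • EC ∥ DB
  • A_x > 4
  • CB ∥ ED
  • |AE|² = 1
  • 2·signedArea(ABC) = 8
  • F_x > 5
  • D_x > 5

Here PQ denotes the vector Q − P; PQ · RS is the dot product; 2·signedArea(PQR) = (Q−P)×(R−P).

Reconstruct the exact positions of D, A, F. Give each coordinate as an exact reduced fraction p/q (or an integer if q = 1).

A = (5, 3)
D = (6, -1)
F = (11/2, 3)

1. D_x = 6  [EC ∥ DB ∩ CB ∥ ED]
2. D_y = -1  [EC ∥ DB ∩ CB ∥ ED]
   → D = (6, -1)
3. F_x = 11/2  [line 1·x + -8·y + 37/2 = 0 ∩ |FD|² = 65/4]
4. F_y = 3  [line 1·x + -8·y + 37/2 = 0 ∩ |FD|² = 65/4]
   → F = (11/2, 3)
5. A_x = 5  [2·signedArea(ABC) = 8 ∩ AF · DE = -1]
6. A_y = 3  [2·signedArea(ABC) = 8 ∩ AF · DE = -1]
   → A = (5, 3)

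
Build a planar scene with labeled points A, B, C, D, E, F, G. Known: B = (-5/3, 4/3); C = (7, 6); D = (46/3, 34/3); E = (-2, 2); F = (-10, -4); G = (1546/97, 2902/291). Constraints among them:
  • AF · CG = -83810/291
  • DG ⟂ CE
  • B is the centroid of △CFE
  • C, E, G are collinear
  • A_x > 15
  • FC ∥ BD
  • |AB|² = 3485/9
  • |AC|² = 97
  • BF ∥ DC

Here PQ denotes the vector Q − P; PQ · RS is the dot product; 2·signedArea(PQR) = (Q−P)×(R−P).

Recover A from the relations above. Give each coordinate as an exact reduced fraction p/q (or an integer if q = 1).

A = (16, 10)

1. A_x = 16  [line -867/97·x + -1156/291·y + 53176/291 = 0 ∩ |AC|² = 97]
2. A_y = 10  [line -867/97·x + -1156/291·y + 53176/291 = 0 ∩ |AC|² = 97]
   → A = (16, 10)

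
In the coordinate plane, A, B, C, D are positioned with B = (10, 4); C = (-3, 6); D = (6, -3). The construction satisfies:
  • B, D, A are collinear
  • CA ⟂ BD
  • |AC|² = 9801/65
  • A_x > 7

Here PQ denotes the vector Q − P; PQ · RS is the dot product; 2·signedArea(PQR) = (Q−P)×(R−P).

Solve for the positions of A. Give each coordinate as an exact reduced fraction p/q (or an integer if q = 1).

A = (498/65, -6/65)

1. A_x = 498/65  [B, D, A are collinear ∩ CA ⟂ BD]
2. A_y = -6/65  [B, D, A are collinear ∩ CA ⟂ BD]
   → A = (498/65, -6/65)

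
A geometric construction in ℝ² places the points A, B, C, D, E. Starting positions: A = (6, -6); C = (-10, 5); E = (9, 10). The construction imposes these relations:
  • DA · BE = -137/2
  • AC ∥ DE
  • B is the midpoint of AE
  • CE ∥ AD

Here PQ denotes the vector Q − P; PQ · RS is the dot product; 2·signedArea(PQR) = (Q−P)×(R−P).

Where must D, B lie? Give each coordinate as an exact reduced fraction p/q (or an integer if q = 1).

1. D_x = 25  [AC ∥ DE ∩ CE ∥ AD]
2. D_y = -1  [AC ∥ DE ∩ CE ∥ AD]
   → D = (25, -1)
3. B_x = 15/2  [B is the midpoint of AE]
4. B_y = 2  [B is the midpoint of AE]
   → B = (15/2, 2)

B = (15/2, 2)
D = (25, -1)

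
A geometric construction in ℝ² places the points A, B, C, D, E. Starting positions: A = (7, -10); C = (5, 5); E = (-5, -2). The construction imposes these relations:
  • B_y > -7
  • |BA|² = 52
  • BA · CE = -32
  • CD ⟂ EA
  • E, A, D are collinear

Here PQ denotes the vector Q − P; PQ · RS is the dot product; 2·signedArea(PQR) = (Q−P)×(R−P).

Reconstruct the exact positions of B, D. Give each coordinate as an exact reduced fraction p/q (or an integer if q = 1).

B = (1, -6)
D = (-17/13, -58/13)

1. B_x = 1  [line 10·x + 7·y + 32 = 0 ∩ |BA|² = 52]
2. B_y = -6  [line 10·x + 7·y + 32 = 0 ∩ |BA|² = 52]
   → B = (1, -6)
3. D_x = -17/13  [E, A, D are collinear ∩ CD ⟂ EA]
4. D_y = -58/13  [E, A, D are collinear ∩ CD ⟂ EA]
   → D = (-17/13, -58/13)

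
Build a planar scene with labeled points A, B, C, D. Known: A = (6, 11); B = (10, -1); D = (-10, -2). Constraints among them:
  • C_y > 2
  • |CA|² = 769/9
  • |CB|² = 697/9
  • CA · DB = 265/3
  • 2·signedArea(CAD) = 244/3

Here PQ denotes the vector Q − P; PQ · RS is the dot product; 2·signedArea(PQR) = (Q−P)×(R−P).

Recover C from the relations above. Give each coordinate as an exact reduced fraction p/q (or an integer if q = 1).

1. C_x = 2  [2·signedArea(CAD) = 244/3 ∩ CA · DB = 265/3]
2. C_y = 8/3  [2·signedArea(CAD) = 244/3 ∩ CA · DB = 265/3]
   → C = (2, 8/3)

C = (2, 8/3)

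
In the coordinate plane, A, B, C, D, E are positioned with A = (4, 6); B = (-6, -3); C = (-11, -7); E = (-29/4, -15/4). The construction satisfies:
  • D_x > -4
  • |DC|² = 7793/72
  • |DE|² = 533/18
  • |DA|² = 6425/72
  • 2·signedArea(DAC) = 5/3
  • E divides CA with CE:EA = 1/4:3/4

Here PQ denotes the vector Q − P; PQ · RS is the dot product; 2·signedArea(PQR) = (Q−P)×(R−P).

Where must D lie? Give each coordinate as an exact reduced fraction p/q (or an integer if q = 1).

1. D_x = -37/12  [line 13·x + -15·y + 109/3 = 0 ∩ |DC|² = 7793/72]
2. D_y = -1/4  [line 13·x + -15·y + 109/3 = 0 ∩ |DC|² = 7793/72]
   → D = (-37/12, -1/4)

D = (-37/12, -1/4)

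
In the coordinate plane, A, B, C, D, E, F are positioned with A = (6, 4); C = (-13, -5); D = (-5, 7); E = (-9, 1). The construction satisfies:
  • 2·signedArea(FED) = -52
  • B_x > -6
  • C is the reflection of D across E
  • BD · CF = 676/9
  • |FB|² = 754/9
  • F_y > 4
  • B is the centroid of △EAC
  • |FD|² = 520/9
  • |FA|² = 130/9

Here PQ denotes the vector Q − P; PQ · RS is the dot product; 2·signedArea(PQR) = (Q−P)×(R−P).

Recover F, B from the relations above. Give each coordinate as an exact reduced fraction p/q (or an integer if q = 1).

1. F_x = 7/3  [line -6·x + 4·y + -6 = 0 ∩ |FD|² = 520/9]
2. F_y = 5  [line -6·x + 4·y + -6 = 0 ∩ |FD|² = 520/9]
   → F = (7/3, 5)
3. B_x = -16/3  [B is the centroid of △EAC]
4. B_y = 0  [B is the centroid of △EAC]
   → B = (-16/3, 0)

B = (-16/3, 0)
F = (7/3, 5)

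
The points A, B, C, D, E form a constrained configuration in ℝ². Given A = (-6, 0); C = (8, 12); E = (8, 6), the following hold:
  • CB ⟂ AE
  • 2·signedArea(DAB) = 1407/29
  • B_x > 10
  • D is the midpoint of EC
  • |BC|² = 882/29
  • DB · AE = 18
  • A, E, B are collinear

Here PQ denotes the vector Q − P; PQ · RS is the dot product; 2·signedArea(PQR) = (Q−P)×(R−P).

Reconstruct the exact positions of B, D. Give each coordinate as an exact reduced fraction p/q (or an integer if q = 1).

B = (295/29, 201/29)
D = (8, 9)

1. B_x = 295/29  [A, E, B are collinear ∩ CB ⟂ AE]
2. B_y = 201/29  [A, E, B are collinear ∩ CB ⟂ AE]
   → B = (295/29, 201/29)
3. D_x = 8  [D is the midpoint of EC]
4. D_y = 9  [D is the midpoint of EC]
   → D = (8, 9)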